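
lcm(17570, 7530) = 52710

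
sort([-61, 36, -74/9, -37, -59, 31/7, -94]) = [-94, -61, -59, -37, -74/9, 31/7, 36]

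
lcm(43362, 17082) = 563706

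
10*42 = 420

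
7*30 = 210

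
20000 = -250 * (-80)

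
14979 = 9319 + 5660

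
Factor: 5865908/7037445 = 2^2*3^(-1)*5^(-1)*19^1*41^(-1)*79^1*977^1*11443^(-1) 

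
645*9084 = 5859180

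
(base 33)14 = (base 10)37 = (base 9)41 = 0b100101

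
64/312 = 8/39 ≈ 0.205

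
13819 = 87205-73386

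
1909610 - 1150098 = 759512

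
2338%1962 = 376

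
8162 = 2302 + 5860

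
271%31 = 23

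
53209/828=64+217/828 ≈ 64.26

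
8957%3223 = 2511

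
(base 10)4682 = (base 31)4r1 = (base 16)124a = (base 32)4ia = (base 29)5gd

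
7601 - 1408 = 6193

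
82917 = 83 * 999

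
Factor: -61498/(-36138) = 3^(-1) * 19^(-1) * 97^1 = 97/57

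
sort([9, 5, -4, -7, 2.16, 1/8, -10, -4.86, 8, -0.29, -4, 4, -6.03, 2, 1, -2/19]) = [-10, -7, -6.03, -4.86, -4, -4, -0.29, -2/19, 1/8, 1, 2, 2.16, 4, 5, 8, 9]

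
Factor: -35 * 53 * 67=-1 * 5^1 * 7^1 * 53^1 * 67^1=-124285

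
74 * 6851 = 506974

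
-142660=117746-260406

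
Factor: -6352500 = -1*2^2*3^1*5^4*7^1*11^2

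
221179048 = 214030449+7148599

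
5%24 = 5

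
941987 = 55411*17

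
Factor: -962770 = -1 * 2^1 * 5^1 * 43^1 * 2239^1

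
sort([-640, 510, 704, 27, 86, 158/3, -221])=[-640, -221, 27, 158/3, 86, 510, 704]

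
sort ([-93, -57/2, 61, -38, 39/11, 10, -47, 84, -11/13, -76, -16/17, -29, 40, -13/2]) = [-93, -76, -47, -38, -29, -57/2, -13/2, -16/17, -11/13, 39/11, 10, 40, 61, 84]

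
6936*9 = 62424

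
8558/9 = 950 + 8/9 ≈ 950.89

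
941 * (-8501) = -7999441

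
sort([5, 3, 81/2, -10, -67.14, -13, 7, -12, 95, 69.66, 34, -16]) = [-67.14, -16, -13, -12, -10, 3, 5, 7, 34, 81/2, 69.66, 95]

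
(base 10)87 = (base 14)63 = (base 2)1010111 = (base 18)4f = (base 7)153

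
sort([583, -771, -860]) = [-860, -771, 583]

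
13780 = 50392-36612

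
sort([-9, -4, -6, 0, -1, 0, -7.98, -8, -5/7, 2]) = [-9, -8, -7.98, -6, -4, -1, -5/7, 0, 0, 2]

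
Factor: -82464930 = -1*2^1*3^2*5^1*463^1*1979^1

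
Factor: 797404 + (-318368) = 2^2*119759^1 = 479036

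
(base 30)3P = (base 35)3A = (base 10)115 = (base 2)1110011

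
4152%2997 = 1155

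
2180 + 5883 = 8063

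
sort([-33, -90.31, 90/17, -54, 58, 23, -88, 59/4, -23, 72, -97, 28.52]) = [-97, -90.31, -88, -54, -33, -23, 90/17, 59/4, 23, 28.52, 58, 72]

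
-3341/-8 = 417 + 5/8 ≈ 417.63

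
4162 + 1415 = 5577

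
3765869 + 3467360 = 7233229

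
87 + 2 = 89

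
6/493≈0.0122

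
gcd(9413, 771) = 1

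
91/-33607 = -13/4801 ≈ -0.00271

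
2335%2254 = 81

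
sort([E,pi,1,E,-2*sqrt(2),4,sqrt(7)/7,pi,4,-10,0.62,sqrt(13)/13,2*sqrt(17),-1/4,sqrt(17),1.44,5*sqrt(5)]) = [-10,-2*sqrt(2),-1/4,sqrt(13)/13,sqrt(7)/7,0.62,1,1.44,E,E,pi,pi,4,4,sqrt(17),2*sqrt(17),5*sqrt(5)]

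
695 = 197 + 498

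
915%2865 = 915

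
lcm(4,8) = 8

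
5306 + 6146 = 11452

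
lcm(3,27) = 27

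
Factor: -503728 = -1 * 2^4 * 19^1 * 1657^1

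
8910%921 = 621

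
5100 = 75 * 68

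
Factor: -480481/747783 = -1 * 3^(-2) * 19^(-1) * 47^1 * 4373^(-1) * 10223^1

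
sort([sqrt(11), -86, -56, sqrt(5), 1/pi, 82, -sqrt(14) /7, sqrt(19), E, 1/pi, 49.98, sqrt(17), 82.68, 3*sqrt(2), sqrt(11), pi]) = [-86, -56, -sqrt(14) /7, 1/pi, 1/pi, sqrt(5), E, pi, sqrt(11), sqrt(11), sqrt(17), 3*sqrt(2), sqrt(19), 49.98, 82, 82.68]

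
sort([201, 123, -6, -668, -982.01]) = [-982.01, -668, -6, 123, 201]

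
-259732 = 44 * (-5903)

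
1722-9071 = -7349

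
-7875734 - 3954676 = -11830410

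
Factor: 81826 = 2^1*163^1*251^1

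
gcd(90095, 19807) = 1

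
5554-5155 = 399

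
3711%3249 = 462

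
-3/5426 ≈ -0.000553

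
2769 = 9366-6597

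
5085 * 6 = 30510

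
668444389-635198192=33246197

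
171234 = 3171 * 54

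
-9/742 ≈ -0.0121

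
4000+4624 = 8624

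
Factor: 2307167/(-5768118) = -1 * 2^(-1) * 3^(-3) * 223^(-1) * 479^(-1) * 2307167^1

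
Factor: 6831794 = 2^1*3415897^1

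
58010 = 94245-36235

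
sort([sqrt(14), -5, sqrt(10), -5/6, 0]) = [-5, -5/6, 0, sqrt(10), sqrt(14)]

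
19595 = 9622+9973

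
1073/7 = 153 + 2/7 ≈ 153.29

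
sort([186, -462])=[-462, 186]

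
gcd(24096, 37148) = 1004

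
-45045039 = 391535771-436580810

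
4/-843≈-0.00474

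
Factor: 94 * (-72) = -1 * 2^4 * 3^2 * 47^1 = -6768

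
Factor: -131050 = -1*2^1*5^2*2621^1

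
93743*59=5530837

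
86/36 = 2 + 7/18 ≈ 2.39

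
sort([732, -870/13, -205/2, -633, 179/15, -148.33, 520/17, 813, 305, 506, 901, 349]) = [-633, -148.33, -205/2, -870/13, 179/15, 520/17, 305, 349, 506, 732, 813, 901]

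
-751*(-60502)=45437002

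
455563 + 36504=492067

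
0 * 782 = 0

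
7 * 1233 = 8631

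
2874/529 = 5+229/529 ≈ 5.43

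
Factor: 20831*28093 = 13^1*37^1*563^1*2161^1 = 585205283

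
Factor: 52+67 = 7^1*17^1 = 119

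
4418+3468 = 7886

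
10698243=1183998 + 9514245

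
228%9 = 3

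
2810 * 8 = 22480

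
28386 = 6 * 4731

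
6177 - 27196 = -21019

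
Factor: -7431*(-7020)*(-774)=-1*2^3*3^6*5^1*13^1*43^1*2477^1=-40376189880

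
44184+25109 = 69293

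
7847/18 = 435 + 17/18 ≈ 435.94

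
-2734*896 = -2449664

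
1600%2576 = 1600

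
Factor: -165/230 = -1 * 2^(-1) * 3^1 * 11^1 * 23^(-1) = -33/46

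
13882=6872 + 7010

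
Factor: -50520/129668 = -1 * 2^1 * 3^1 * 5^1 * 7^(-1) * 11^(-1) = -30/77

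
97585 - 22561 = 75024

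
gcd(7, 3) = 1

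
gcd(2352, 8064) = 336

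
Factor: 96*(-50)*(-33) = 2^6*3^2*5^2*11^1 = 158400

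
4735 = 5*947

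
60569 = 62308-1739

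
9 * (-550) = -4950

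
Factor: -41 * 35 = -1 * 5^1 * 7^1 * 41^1 = -1435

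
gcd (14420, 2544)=4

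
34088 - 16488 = 17600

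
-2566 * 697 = -1788502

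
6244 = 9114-2870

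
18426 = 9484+8942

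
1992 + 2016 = 4008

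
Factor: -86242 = -1 * 2^1 * 13^1 * 31^1 * 107^1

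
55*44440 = 2444200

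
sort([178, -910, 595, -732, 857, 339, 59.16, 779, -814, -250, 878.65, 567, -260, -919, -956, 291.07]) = [-956, -919, -910, -814, -732, -260, -250, 59.16, 178, 291.07, 339, 567, 595, 779, 857, 878.65]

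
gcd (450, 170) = 10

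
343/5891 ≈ 0.0582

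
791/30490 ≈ 0.0259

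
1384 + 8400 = 9784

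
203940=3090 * 66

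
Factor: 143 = 11^1 * 13^1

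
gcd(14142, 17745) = 3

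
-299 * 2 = -598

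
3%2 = 1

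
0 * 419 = 0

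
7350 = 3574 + 3776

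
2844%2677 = 167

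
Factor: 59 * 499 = 59^1 * 499^1 = 29441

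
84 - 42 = 42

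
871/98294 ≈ 0.00886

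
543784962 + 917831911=1461616873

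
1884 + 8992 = 10876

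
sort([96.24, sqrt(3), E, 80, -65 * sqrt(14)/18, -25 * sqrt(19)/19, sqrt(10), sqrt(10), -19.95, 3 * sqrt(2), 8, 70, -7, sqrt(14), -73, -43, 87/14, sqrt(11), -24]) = [-73, -43, -24, -19.95, -65 * sqrt(14)/18, -7, -25 * sqrt(19)/19, sqrt(3), E, sqrt(10), sqrt(10), sqrt(11), sqrt(14), 3 * sqrt(2), 87/14, 8, 70, 80, 96.24]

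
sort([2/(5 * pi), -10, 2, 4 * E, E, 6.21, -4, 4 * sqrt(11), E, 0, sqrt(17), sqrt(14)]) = [-10, -4, 0, 2/(5 * pi), 2, E, E, sqrt(14), sqrt(17), 6.21, 4 * E, 4 * sqrt(11)]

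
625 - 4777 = -4152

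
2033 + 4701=6734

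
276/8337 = 92/2779 ≈ 0.0331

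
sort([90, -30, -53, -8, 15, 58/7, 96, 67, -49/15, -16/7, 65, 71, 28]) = [-53, -30, -8, -49/15, -16/7, 58/7, 15, 28, 65, 67, 71, 90, 96]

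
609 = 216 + 393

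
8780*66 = 579480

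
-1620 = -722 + -898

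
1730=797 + 933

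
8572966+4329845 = 12902811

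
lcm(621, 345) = 3105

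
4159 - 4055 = 104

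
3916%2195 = 1721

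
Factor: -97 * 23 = -1 * 23^1 * 97^1 = -2231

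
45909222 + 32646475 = 78555697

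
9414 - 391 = 9023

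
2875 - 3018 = -143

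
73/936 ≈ 0.0780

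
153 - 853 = -700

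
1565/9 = 173 + 8/9 ≈ 173.89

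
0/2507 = 0 = 0.00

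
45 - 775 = -730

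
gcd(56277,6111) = 9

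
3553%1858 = 1695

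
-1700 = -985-715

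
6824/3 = 2274 + 2/3 ≈ 2274.67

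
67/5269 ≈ 0.0127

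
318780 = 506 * 630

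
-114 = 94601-94715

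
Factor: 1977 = 3^1 * 659^1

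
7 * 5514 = 38598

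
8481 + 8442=16923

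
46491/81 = 15497/27 ≈ 573.96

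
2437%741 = 214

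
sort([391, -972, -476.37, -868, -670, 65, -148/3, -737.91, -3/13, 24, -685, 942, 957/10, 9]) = [-972, -868, -737.91, -685, -670, -476.37, -148/3, -3/13, 9, 24, 65, 957/10, 391, 942]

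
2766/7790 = 1383/3895 ≈ 0.355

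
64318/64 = 32159/32 ≈ 1004.97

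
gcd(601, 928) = 1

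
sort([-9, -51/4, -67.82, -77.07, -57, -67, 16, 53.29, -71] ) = [-77.07, -71, -67.82, -67, -57, -51/4, -9, 16, 53.29] 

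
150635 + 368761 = 519396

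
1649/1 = 1649 = 1649.00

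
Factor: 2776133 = 2776133^1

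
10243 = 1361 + 8882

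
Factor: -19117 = -1*7^1*2731^1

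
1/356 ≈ 0.00281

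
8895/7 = 1270+5/7 ≈ 1270.71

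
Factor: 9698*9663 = 2^1*3^1*13^1*373^1*3221^1 = 93711774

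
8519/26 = 327+17/26 ≈ 327.65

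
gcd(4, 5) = 1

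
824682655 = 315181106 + 509501549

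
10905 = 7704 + 3201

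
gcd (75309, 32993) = 1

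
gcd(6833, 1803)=1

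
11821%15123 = 11821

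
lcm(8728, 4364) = 8728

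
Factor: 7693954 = 2^1*59^1*65203^1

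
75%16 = 11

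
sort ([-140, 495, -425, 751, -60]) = [-425, -140, -60, 495, 751]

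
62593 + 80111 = 142704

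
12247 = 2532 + 9715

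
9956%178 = 166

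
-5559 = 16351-21910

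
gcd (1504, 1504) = 1504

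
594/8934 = 99/1489 ≈ 0.0665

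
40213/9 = 4468 + 1/9 ≈ 4468.11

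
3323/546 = 6 + 47/546 ≈ 6.09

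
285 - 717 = -432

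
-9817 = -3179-6638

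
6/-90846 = -1/15141 ≈ -0.0000660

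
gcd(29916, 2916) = 108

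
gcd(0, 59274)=59274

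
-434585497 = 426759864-861345361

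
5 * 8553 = 42765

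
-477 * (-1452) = 692604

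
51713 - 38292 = 13421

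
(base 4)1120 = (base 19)4c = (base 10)88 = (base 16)58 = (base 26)3a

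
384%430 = 384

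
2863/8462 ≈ 0.338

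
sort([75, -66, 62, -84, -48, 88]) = [-84, -66, -48, 62, 75, 88]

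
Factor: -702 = -1*2^1*3^3*13^1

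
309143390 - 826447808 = -517304418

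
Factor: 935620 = 2^2 * 5^1 * 7^1 * 41^1 * 163^1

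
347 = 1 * 347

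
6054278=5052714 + 1001564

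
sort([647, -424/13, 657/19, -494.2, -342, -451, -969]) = [-969, -494.2, -451, -342, -424/13, 657/19, 647]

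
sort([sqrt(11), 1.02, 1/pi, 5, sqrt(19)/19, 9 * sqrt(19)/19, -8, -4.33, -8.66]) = [-8.66, -8, -4.33, sqrt(19)/19, 1/pi, 1.02, 9 * sqrt(19)/19, sqrt(11), 5]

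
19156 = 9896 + 9260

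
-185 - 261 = -446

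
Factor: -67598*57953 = -1*2^1*7^1*17^1*73^1*463^1*487^1 = -3917506894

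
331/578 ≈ 0.573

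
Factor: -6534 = -1*2^1*3^3*11^2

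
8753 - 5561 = 3192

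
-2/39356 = -1/19678 ≈ -0.0000508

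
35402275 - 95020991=-59618716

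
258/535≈0.482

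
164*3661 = 600404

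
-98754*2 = -197508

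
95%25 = 20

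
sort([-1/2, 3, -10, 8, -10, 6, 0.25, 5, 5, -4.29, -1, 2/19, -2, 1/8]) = [-10, -10, -4.29, -2, -1, -1/2, 2/19, 1/8, 0.25, 3, 5, 5, 6, 8]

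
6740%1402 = 1132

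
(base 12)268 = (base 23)g0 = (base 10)368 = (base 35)ai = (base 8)560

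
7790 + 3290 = 11080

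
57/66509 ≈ 0.000857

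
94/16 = 5 + 7/8 ≈ 5.88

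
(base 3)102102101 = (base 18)17ca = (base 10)8326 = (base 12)499a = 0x2086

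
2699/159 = 16 + 155/159 ≈ 16.97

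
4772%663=131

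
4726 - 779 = 3947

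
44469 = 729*61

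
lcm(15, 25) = 75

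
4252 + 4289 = 8541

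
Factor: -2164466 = -1*2^1*1082233^1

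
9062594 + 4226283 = 13288877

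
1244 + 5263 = 6507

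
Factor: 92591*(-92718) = -1*2^1*3^3*17^1*53^1*101^1*1747^1 = -8584852338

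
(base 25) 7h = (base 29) 6i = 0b11000000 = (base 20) 9c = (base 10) 192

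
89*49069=4367141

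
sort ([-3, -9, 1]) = [-9, -3, 1]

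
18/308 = 9/154 ≈ 0.0584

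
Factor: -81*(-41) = 3^4*41^1 = 3321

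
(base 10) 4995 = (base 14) 1b6b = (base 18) f79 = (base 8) 11603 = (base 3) 20212000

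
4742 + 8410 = 13152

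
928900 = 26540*35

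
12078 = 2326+9752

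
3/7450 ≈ 0.000403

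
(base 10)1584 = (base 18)4g0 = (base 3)2011200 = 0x630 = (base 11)1210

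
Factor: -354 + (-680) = -1*2^1*11^1*47^1 = -1034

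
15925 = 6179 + 9746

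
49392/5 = 9878 + 2/5 = 9878.40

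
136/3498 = 68/1749 ≈ 0.0389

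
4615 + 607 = 5222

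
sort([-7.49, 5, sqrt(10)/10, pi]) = [-7.49, sqrt(10)/10, pi, 5]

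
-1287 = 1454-2741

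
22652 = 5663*4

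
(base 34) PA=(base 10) 860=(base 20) 230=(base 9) 1155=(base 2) 1101011100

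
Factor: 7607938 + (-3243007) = 3^1 * 1454977^1 = 4364931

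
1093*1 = 1093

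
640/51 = 12 + 28/51 ≈ 12.55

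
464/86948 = 116/21737 ≈ 0.00534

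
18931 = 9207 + 9724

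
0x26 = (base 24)1e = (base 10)38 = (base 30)18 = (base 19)20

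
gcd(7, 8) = 1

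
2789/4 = 697+1/4 = 697.25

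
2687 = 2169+518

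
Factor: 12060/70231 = 2^2*3^2*5^1*7^(-1)*67^1*79^(-1)*127^(-1)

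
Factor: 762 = 2^1*3^1*127^1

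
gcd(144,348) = 12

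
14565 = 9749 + 4816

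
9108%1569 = 1263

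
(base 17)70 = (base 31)3q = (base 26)4f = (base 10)119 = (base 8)167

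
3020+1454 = 4474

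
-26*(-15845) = 411970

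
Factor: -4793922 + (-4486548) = -1 * 2^1 * 3^1 * 5^1 * 17^1 * 31^1 * 587^1 = -9280470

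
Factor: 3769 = 3769^1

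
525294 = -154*(-3411)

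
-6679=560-7239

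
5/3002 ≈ 0.00167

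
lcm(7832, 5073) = 446424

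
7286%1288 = 846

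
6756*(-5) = -33780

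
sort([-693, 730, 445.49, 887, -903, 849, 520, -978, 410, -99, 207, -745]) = [-978, -903, -745, -693, -99, 207, 410, 445.49, 520, 730, 849, 887]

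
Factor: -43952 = -1*2^4*41^1*67^1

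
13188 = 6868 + 6320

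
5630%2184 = 1262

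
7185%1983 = 1236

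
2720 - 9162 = -6442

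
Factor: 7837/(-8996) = -1*2^(-2)*13^(-1)*17^1*173^(-1)*461^1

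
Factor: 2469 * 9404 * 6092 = 2^4 * 3^1 * 823^1 * 1523^1 * 2351^1 = 141446955792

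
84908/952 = 89 + 45/238 ≈ 89.19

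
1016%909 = 107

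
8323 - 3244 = 5079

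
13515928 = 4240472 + 9275456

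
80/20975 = 16/4195 ≈ 0.00381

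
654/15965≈0.0410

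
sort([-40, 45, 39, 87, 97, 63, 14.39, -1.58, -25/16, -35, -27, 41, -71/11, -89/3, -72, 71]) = [-72, -40, -35, -89/3, -27, -71/11, -1.58, -25/16, 14.39, 39, 41, 45, 63, 71, 87, 97]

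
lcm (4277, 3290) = 42770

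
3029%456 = 293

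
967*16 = 15472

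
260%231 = 29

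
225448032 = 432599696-207151664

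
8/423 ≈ 0.0189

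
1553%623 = 307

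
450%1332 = 450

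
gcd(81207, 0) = 81207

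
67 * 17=1139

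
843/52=16 + 11/52 ≈ 16.21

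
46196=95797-49601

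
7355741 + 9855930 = 17211671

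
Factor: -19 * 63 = -1 * 3^2 * 7^1 * 19^1 = -1197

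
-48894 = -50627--1733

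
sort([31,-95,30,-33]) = [-95,-33,30,31]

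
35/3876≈0.00903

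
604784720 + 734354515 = 1339139235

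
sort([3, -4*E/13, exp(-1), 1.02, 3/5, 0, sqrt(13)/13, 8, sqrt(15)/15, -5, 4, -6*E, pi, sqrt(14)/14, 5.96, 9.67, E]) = [-6*E, -5, -4*E/13, 0, sqrt(15)/15, sqrt(14)/14, sqrt(13)/13, exp(-1), 3/5, 1.02, E, 3, pi, 4, 5.96, 8, 9.67]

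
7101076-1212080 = 5888996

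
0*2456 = 0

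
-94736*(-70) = 6631520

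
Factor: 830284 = 2^2*7^1*13^1*2281^1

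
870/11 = 79 + 1/11 ≈ 79.09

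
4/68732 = 1/17183≈0.0000582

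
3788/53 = 71 + 25/53 ≈ 71.47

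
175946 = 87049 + 88897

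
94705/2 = 47352 + 1/2 = 47352.50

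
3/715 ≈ 0.00420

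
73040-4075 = 68965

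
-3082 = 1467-4549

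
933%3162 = 933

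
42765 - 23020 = 19745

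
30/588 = 5/98≈0.0510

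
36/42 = 6/7≈0.857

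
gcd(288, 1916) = 4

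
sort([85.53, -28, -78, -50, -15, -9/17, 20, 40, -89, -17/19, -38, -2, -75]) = [-89, -78, -75, -50, -38, -28, -15, -2, -17/19, -9/17, 20, 40, 85.53]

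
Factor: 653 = 653^1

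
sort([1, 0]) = [0, 1]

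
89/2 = 44+1/2 = 44.50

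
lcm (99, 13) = 1287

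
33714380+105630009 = 139344389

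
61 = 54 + 7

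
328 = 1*328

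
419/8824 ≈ 0.0475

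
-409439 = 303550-712989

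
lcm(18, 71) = 1278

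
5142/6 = 857 = 857.00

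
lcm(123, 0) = 0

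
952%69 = 55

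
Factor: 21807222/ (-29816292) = -1*2^ (-1)*11^ (-1)*29^ (-1)*857^1*4241^1*7789^ (-1) = -3634537/4969382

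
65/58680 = 13/11736 ≈ 0.00111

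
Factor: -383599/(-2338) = 2^(-1)*7^(-1)*2297^1 = 2297/14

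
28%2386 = 28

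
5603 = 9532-3929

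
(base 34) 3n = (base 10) 125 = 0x7d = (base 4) 1331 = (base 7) 236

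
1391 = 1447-56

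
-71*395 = -28045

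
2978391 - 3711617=-733226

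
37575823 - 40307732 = -2731909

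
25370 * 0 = 0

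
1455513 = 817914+637599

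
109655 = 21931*5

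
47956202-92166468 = -44210266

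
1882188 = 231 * 8148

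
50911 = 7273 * 7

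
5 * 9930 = 49650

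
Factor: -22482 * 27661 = -1 * 2^1 * 3^2 * 139^1 * 199^1 * 1249^1 = -621874602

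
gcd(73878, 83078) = 2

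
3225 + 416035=419260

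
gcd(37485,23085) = 45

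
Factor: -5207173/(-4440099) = 3^(-1) * 31^(-1) * 67^1 * 47743^(-1) * 77719^1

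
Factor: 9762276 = 2^2*3^1*19^1*47^1*911^1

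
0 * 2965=0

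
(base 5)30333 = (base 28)2e8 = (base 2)11110110000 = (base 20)4i8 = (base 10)1968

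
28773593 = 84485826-55712233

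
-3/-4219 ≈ 0.000711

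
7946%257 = 236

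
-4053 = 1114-5167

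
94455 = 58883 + 35572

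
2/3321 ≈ 0.000602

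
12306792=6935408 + 5371384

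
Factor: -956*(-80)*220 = 2^8*5^2*11^1*239^1 = 16825600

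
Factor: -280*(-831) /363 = 2^3*5^1*7^1*11^(-2)*277^1 = 77560/121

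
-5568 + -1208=-6776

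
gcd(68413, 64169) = 1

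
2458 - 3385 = -927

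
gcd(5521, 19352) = 1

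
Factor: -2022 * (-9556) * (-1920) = -1 * 2^10 * 3^2 * 5^1 * 337^1 * 2389^1 = -37098685440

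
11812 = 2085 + 9727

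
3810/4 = 1905/2 = 952.50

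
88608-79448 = 9160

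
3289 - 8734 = -5445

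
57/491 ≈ 0.116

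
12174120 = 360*33817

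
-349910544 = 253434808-603345352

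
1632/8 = 204 = 204.00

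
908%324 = 260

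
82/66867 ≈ 0.00123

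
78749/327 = 240 + 269/327 ≈ 240.82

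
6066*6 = 36396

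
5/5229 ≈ 0.000956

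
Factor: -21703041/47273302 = -1 * 2^(-1) * 3^2 * 197^(-1) * 119983^(-1) * 2411449^1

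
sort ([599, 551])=[551, 599]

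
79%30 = 19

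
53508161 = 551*97111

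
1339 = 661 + 678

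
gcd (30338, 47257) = 7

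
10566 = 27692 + -17126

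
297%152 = 145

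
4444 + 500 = 4944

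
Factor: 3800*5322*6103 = 2^4*3^1*5^2*17^1*19^1*359^1*887^1 = 123424630800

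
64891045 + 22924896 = 87815941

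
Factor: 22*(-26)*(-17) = 2^2*11^1*13^1*17^1 = 9724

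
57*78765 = 4489605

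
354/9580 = 177/4790 ≈ 0.0370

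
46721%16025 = 14671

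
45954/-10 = -22977/5 = -4595.40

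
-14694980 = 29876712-44571692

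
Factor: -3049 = -1 * 3049^1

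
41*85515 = 3506115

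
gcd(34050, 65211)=3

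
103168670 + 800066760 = 903235430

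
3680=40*92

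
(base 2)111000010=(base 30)f0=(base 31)eg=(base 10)450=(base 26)h8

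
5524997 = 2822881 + 2702116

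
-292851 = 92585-385436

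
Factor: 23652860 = 2^2 * 5^1 * 7^1 * 11^1 * 15359^1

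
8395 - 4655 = 3740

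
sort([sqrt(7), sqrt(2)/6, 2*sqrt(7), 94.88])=[sqrt(2)/6, sqrt(7), 2*sqrt(7), 94.88]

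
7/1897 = 1/271 ≈ 0.00369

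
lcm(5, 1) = 5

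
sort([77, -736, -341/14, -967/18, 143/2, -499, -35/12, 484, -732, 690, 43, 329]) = [-736, -732, -499, -967/18, -341/14, -35/12, 43, 143/2, 77, 329, 484, 690]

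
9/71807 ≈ 0.000125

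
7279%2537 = 2205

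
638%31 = 18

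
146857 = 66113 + 80744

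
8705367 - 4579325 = 4126042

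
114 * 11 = 1254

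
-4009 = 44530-48539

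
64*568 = 36352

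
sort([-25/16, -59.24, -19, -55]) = [-59.24, -55, -19, -25/16]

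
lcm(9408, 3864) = 216384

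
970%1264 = 970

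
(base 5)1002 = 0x7f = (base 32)3v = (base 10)127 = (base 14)91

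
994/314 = 497/157 ≈ 3.17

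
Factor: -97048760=-1 * 2^3 * 5^1 * 2426219^1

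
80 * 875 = 70000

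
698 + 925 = 1623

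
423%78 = 33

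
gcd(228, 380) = 76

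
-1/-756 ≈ 0.00132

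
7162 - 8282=-1120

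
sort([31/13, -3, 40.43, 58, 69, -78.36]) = [-78.36, -3, 31/13, 40.43, 58, 69]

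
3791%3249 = 542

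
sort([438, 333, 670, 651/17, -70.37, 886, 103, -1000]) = [-1000, -70.37, 651/17, 103, 333, 438, 670, 886]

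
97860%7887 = 3216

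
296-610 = -314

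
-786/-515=1+271/515 ≈ 1.53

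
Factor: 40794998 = 2^1*83^1*245753^1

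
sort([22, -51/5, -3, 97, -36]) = [-36, -51/5, -3, 22, 97]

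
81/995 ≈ 0.0814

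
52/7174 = 26/3587 ≈ 0.00725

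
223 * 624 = 139152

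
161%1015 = 161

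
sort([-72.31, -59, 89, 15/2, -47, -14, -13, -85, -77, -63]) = [-85, -77, -72.31, -63, -59, -47, -14, -13, 15/2, 89]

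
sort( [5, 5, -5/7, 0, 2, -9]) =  [-9, -5/7, 0, 2, 5, 5]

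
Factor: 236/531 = 2^2*3^(-2) = 4/9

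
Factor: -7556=-1*2^2*1889^1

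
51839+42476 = 94315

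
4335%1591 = 1153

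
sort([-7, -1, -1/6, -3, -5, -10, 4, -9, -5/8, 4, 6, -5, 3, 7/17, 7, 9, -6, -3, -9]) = [-10, -9, -9, -7, -6, -5, -5, -3, -3, -1, -5/8, -1/6, 7/17, 3, 4, 4, 6, 7, 9]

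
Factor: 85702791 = 3^1*28567597^1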